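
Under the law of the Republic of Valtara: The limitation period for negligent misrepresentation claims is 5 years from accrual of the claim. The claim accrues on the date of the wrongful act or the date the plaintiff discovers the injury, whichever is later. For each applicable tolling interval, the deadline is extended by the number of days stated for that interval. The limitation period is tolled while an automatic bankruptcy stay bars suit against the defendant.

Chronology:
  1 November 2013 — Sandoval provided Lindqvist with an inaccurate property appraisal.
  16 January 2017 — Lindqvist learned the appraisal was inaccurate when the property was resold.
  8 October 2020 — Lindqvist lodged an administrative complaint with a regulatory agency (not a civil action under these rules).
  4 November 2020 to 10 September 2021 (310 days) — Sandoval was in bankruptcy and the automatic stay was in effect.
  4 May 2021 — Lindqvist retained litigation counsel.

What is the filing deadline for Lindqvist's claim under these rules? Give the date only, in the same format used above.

The claim accrued on 16 January 2017 — the later of the 1 November 2013 act and the 16 January 2017 discovery.
5 years from 16 January 2017 is 16 January 2022.
The automatic bankruptcy stay from 4 November 2020 to 10 September 2021 tolled the period for 310 days, extending the deadline to 22 November 2022.
Nothing else in the chronology tolls or restarts the period.

22 November 2022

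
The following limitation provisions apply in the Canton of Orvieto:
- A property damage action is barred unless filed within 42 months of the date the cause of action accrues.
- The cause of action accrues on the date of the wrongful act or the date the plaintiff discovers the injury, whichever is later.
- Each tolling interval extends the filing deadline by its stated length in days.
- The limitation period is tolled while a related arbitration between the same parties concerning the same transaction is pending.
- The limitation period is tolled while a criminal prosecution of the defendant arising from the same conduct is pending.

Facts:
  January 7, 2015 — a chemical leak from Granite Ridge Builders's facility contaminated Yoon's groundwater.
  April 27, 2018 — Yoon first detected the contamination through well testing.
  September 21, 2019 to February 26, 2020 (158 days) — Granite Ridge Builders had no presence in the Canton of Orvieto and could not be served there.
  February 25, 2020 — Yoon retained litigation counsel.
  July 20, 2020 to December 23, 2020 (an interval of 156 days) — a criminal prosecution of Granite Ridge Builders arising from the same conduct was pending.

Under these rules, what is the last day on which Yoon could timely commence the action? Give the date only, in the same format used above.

Taking the later of the act (January 7, 2015) and discovery (April 27, 2018), the claim accrued on April 27, 2018.
The untolled deadline — 42 months after April 27, 2018 — is October 27, 2021.
The period was tolled for 156 days by the pending criminal prosecution (July 20, 2020 to December 23, 2020), pushing the deadline to April 1, 2022.
The defendant's absence from the jurisdiction from September 21, 2019 to February 26, 2020 does not toll the period, because no stated rule makes the defendant's absence a tolling event.
The other events in the timeline have no effect on the limitation period under the stated rules.

April 1, 2022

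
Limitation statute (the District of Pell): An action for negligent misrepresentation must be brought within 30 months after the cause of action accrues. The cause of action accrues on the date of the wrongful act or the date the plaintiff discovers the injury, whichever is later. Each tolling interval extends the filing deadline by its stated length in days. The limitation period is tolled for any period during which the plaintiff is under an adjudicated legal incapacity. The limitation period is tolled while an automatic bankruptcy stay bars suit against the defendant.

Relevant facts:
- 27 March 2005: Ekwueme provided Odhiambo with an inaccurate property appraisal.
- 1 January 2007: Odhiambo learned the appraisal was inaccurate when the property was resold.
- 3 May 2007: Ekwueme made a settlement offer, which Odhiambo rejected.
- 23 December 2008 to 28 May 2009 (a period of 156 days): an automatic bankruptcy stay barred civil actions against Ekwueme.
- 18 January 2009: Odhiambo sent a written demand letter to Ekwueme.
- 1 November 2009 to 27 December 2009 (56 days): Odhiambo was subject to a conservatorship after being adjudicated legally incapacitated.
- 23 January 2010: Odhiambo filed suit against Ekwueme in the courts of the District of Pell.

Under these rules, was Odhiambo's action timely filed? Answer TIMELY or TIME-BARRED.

Taking the later of the act (27 March 2005) and discovery (1 January 2007), the claim accrued on 1 January 2007.
30 months from 1 January 2007 is 1 July 2009.
The automatic bankruptcy stay from 23 December 2008 to 28 May 2009 tolled the period for 156 days, extending the deadline to 4 December 2009.
The period was tolled for 56 days by the plaintiff's legal incapacity (1 November 2009 to 27 December 2009), pushing the deadline to 29 January 2010.
Nothing else in the chronology tolls or restarts the period.
Filing on 23 January 2010 beat the 29 January 2010 deadline — the action is timely.

TIMELY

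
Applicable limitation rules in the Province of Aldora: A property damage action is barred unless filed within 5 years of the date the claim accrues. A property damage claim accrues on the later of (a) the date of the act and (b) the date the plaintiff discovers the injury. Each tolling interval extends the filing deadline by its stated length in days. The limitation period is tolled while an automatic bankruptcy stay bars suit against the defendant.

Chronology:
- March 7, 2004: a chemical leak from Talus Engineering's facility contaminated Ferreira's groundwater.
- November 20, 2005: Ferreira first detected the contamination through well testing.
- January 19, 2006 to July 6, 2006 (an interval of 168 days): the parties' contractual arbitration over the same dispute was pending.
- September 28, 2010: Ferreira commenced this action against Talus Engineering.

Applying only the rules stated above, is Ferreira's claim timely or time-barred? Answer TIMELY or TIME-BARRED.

The claim accrued on November 20, 2005 — the later of the March 7, 2004 act and the November 20, 2005 discovery.
Adding the 5 years base period to November 20, 2005 gives a deadline of November 20, 2010, before any tolling.
No stated provision tolls the period for a pending arbitration, so the interval from January 19, 2006 to July 6, 2006 has no effect on the deadline.
The September 28, 2010 filing precedes the November 20, 2010 deadline; the claim is timely.

TIMELY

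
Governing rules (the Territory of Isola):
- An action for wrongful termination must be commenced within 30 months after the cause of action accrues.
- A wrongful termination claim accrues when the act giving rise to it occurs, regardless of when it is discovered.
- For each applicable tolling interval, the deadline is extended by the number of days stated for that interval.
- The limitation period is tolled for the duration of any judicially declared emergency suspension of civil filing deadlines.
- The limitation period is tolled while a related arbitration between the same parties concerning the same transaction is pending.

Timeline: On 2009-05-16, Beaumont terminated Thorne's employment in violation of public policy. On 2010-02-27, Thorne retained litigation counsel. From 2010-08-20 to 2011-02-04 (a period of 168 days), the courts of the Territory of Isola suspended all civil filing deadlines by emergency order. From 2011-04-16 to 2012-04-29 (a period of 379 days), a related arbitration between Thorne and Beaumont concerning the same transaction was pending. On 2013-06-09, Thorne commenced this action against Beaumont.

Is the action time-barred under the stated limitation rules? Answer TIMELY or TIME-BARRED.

The claim accrued on 2009-05-16, when the wrongful act occurred.
Adding the 30 months base period to 2009-05-16 gives a deadline of 2011-11-16, before any tolling.
The emergency suspension of filing deadlines from 2010-08-20 to 2011-02-04 tolled the period for 168 days, extending the deadline to 2012-05-02.
The period was tolled for 379 days by the pending related arbitration (2011-04-16 to 2012-04-29), pushing the deadline to 2013-05-16.
None of the other events listed affects the running of the period under the stated rules.
Thorne filed on 2013-06-09, after the 2013-05-16 deadline, so the action is time-barred.

TIME-BARRED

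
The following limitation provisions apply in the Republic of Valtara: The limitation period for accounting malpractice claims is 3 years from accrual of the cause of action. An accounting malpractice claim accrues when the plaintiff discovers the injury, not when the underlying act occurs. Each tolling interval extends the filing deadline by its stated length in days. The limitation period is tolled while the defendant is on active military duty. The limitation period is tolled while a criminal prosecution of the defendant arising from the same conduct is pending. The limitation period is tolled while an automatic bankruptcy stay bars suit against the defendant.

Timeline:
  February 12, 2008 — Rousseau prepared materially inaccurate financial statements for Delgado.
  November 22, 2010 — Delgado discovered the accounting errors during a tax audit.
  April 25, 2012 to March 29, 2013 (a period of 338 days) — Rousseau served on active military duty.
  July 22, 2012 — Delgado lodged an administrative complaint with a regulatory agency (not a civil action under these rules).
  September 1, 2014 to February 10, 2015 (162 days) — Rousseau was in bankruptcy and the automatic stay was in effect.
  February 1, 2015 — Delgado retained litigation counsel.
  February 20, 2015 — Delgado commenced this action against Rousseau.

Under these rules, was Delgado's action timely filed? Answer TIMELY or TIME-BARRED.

TIMELY

Under the discovery rule, the claim accrued on November 22, 2010, when Delgado discovered the injury — not on the February 12, 2008 date of the underlying act.
The untolled deadline — 3 years after November 22, 2010 — is November 22, 2013.
The defendant's active military service from April 25, 2012 to March 29, 2013 tolled the period for 338 days, extending the deadline to October 26, 2014.
The period was tolled for 162 days by the automatic bankruptcy stay (September 1, 2014 to February 10, 2015), pushing the deadline to April 6, 2015.
None of the other events listed affects the running of the period under the stated rules.
Filing on February 20, 2015 beat the April 6, 2015 deadline — the action is timely.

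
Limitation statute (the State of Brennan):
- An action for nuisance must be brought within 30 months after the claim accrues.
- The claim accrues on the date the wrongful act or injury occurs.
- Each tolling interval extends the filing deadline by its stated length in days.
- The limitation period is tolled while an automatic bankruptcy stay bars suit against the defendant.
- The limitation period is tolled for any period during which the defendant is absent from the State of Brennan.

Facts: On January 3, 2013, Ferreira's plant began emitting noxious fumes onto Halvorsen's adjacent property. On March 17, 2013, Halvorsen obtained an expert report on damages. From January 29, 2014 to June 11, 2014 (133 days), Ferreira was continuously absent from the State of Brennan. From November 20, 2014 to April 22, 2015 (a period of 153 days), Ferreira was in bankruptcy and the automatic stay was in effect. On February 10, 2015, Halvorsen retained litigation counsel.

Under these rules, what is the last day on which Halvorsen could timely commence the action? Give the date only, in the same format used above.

The limitation period began to run on January 3, 2013.
The untolled deadline — 30 months after January 3, 2013 — is July 3, 2015.
The defendant's absence from the jurisdiction from January 29, 2014 to June 11, 2014 tolled the period for 133 days, extending the deadline to November 13, 2015.
The automatic bankruptcy stay from November 20, 2014 to April 22, 2015 tolled the period for 153 days, extending the deadline to April 14, 2016.
The other events in the timeline have no effect on the limitation period under the stated rules.

April 14, 2016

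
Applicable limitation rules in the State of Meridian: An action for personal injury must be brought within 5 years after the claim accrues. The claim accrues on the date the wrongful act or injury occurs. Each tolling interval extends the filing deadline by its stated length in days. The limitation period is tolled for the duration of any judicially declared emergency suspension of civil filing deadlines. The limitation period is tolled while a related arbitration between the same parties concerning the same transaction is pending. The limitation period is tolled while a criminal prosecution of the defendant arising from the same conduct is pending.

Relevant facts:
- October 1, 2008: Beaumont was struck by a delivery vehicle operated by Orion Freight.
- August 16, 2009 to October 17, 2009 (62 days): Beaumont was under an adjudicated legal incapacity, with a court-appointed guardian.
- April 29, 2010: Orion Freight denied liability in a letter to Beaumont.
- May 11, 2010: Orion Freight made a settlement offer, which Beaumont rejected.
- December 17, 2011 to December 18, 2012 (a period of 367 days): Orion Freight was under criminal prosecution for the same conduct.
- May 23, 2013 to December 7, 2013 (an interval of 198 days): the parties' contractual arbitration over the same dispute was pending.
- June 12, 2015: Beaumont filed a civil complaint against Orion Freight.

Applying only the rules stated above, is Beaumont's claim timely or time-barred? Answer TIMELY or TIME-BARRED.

The limitation period began to run on October 1, 2008.
5 years from October 1, 2008 is October 1, 2013.
Because the pending criminal prosecution ran from December 17, 2011 to December 18, 2012, the deadline is extended by 367 days to October 3, 2014.
The pending related arbitration from May 23, 2013 to December 7, 2013 tolled the period for 198 days, extending the deadline to April 19, 2015.
Although the plaintiff's incapacity ran from August 16, 2009 to October 17, 2009, the stated rules do not make that a tolling event, so it is disregarded.
Nothing else in the chronology tolls or restarts the period.
Filing on June 12, 2015 missed the April 19, 2015 deadline — the action is time-barred.

TIME-BARRED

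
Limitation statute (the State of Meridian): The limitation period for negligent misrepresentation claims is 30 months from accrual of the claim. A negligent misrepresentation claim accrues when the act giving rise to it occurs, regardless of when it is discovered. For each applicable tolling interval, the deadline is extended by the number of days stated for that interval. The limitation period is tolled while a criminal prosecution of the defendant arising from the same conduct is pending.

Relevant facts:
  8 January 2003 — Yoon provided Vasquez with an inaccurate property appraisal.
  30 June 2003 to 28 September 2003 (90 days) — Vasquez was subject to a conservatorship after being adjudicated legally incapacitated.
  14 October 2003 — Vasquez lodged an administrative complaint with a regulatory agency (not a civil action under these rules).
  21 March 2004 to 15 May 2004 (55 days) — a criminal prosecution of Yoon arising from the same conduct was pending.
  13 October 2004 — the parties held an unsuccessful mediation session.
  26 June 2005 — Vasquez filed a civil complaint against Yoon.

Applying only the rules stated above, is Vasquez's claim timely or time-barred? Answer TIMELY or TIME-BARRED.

The claim accrued on 8 January 2003, when the wrongful act occurred.
Adding the 30 months base period to 8 January 2003 gives a deadline of 8 July 2005, before any tolling.
The period was tolled for 55 days by the pending criminal prosecution (21 March 2004 to 15 May 2004), pushing the deadline to 1 September 2005.
Although the plaintiff's incapacity ran from 30 June 2003 to 28 September 2003, the stated rules do not make that a tolling event, so it is disregarded.
The other events in the timeline have no effect on the limitation period under the stated rules.
Vasquez filed on 26 June 2005, before the 1 September 2005 deadline, so the action is timely.

TIMELY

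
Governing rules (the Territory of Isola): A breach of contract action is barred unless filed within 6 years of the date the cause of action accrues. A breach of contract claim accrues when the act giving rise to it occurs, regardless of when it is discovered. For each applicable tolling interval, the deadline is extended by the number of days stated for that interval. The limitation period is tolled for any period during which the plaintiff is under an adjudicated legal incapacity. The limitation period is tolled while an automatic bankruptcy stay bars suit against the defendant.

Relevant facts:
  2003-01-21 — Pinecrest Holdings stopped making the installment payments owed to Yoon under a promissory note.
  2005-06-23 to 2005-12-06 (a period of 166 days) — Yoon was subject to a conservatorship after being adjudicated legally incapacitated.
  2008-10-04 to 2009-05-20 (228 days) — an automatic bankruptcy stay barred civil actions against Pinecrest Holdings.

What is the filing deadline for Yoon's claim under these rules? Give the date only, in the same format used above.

The limitation period began to run on 2003-01-21.
Adding the 6 years base period to 2003-01-21 gives a deadline of 2009-01-21, before any tolling.
The plaintiff's legal incapacity from 2005-06-23 to 2005-12-06 tolled the period for 166 days, extending the deadline to 2009-07-06.
Because the automatic bankruptcy stay ran from 2008-10-04 to 2009-05-20, the deadline is extended by 228 days to 2010-02-19.

2010-02-19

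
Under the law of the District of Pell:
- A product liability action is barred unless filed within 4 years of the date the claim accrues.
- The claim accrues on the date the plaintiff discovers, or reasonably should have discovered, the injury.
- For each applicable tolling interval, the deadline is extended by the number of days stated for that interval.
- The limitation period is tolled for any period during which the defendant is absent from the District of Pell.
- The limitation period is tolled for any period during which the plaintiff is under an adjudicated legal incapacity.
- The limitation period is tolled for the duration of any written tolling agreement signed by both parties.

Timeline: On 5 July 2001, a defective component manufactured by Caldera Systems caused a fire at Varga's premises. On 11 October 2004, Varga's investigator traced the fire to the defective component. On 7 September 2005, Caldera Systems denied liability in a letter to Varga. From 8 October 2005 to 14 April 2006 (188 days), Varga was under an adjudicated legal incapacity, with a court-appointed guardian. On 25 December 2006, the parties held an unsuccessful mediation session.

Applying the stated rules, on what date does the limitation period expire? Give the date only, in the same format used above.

Under the discovery rule, the claim accrued on 11 October 2004, when Varga discovered the injury — not on the 5 July 2001 date of the underlying act.
The untolled deadline — 4 years after 11 October 2004 — is 11 October 2008.
The plaintiff's legal incapacity from 8 October 2005 to 14 April 2006 tolled the period for 188 days, extending the deadline to 17 April 2009.
None of the other events listed affects the running of the period under the stated rules.

17 April 2009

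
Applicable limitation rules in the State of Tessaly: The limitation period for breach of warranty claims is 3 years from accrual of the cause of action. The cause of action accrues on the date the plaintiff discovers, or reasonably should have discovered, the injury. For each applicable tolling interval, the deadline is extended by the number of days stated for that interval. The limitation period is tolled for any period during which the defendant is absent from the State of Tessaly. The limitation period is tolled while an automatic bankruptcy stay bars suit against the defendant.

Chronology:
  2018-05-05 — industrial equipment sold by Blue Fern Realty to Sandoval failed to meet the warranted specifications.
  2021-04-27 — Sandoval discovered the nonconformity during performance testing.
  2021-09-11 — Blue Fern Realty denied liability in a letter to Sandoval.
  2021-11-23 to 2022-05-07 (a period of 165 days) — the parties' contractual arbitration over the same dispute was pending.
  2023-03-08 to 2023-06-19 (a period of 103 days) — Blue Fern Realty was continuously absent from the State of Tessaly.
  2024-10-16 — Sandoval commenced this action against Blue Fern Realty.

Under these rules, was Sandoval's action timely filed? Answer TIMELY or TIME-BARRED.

The claim did not accrue until Sandoval discovered the injury on 2021-04-27; the 2018-05-05 act date does not start the clock under the stated rule.
The untolled deadline — 3 years after 2021-04-27 — is 2024-04-27.
The period was tolled for 103 days by the defendant's absence from the jurisdiction (2023-03-08 to 2023-06-19), pushing the deadline to 2024-08-08.
The pending related arbitration from 2021-11-23 to 2022-05-07 does not toll the period, because no stated rule makes a pending arbitration a tolling event.
The other events in the timeline have no effect on the limitation period under the stated rules.
Sandoval filed on 2024-10-16, after the 2024-08-08 deadline, so the action is time-barred.

TIME-BARRED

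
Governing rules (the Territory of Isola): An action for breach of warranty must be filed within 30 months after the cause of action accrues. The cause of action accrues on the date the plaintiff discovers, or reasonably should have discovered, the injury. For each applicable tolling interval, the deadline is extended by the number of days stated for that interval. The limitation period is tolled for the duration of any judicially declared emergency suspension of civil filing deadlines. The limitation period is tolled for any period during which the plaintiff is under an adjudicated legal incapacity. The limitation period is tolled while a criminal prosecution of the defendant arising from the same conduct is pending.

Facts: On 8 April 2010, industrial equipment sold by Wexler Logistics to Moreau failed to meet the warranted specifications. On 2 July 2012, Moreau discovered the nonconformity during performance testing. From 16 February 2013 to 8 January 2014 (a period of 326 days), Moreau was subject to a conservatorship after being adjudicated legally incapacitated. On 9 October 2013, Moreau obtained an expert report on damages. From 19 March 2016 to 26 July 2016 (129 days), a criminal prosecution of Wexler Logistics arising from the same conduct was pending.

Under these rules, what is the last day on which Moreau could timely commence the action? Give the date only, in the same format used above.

Accrual is tied to discovery, so the period began on 2 July 2012 rather than on 8 April 2010 when the act occurred.
Adding the 30 months base period to 2 July 2012 gives a deadline of 2 January 2015, before any tolling.
Because the plaintiff's legal incapacity ran from 16 February 2013 to 8 January 2014, the deadline is extended by 326 days to 24 November 2015.
The pending criminal prosecution starting 19 March 2016 came too late — the period had run on 24 November 2015 — and so does not extend the deadline.
None of the other events listed affects the running of the period under the stated rules.

24 November 2015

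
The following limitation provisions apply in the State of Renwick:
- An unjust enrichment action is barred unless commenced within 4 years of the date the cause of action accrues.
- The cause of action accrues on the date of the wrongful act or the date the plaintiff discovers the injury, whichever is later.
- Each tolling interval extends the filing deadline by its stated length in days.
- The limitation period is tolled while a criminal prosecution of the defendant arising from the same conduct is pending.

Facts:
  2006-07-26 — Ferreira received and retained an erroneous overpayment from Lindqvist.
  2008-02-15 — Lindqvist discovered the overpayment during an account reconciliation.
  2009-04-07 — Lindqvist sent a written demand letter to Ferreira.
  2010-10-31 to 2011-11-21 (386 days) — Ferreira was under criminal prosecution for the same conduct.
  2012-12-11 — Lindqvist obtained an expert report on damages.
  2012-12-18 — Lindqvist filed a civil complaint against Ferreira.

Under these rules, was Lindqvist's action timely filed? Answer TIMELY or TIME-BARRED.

TIMELY

Taking the later of the act (2006-07-26) and discovery (2008-02-15), the claim accrued on 2008-02-15.
Adding the 4 years base period to 2008-02-15 gives a deadline of 2012-02-15, before any tolling.
The pending criminal prosecution from 2010-10-31 to 2011-11-21 tolled the period for 386 days, extending the deadline to 2013-03-07.
Nothing else in the chronology tolls or restarts the period.
The 2012-12-18 filing precedes the 2013-03-07 deadline; the claim is timely.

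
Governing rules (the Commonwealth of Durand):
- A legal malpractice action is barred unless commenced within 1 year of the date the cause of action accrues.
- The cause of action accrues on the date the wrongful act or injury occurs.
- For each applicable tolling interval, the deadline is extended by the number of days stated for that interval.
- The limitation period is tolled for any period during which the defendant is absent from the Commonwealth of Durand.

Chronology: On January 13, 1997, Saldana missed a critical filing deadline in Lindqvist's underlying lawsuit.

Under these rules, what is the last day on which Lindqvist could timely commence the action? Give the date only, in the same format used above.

January 13, 1998

The claim accrued on January 13, 1997, when the wrongful act occurred.
The untolled deadline — 1 year after January 13, 1997 — is January 13, 1998.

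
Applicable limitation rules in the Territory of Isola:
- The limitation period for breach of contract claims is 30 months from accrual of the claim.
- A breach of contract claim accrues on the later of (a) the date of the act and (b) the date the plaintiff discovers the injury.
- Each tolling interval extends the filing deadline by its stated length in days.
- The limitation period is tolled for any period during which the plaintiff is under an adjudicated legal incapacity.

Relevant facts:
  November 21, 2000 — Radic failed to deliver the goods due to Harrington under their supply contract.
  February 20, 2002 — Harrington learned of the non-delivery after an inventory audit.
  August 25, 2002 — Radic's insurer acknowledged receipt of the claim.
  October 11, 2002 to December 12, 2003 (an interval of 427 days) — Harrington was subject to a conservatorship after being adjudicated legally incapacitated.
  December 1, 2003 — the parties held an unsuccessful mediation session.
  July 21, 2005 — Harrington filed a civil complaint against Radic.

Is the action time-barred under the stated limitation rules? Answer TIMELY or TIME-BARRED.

Taking the later of the act (November 21, 2000) and discovery (February 20, 2002), the claim accrued on February 20, 2002.
The untolled deadline — 30 months after February 20, 2002 — is August 20, 2004.
The plaintiff's legal incapacity from October 11, 2002 to December 12, 2003 tolled the period for 427 days, extending the deadline to October 21, 2005.
The other events in the timeline have no effect on the limitation period under the stated rules.
The July 21, 2005 filing precedes the October 21, 2005 deadline; the claim is timely.

TIMELY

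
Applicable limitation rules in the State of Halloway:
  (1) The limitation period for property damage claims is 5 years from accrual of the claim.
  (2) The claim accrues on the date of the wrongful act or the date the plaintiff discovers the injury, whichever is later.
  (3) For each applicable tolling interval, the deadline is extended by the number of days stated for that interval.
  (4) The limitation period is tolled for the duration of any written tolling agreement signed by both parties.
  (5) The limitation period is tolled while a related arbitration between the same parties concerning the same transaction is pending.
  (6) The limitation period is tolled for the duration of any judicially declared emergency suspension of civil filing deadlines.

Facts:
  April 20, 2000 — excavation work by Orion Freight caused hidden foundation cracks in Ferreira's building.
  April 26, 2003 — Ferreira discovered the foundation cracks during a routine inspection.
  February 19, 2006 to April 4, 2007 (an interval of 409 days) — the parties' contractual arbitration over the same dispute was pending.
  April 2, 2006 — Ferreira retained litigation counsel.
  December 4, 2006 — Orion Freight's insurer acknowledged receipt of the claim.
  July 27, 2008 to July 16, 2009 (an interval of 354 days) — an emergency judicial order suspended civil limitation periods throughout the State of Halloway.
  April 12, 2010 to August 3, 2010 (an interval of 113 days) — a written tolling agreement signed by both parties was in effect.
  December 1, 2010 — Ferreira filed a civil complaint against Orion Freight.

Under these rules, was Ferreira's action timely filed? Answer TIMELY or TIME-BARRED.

TIME-BARRED

Taking the later of the act (April 20, 2000) and discovery (April 26, 2003), the claim accrued on April 26, 2003.
5 years from April 26, 2003 is April 26, 2008.
The period was tolled for 409 days by the pending related arbitration (February 19, 2006 to April 4, 2007), pushing the deadline to June 9, 2009.
The emergency suspension of filing deadlines from July 27, 2008 to July 16, 2009 tolled the period for 354 days, extending the deadline to May 29, 2010.
The period was tolled for 113 days by the written tolling agreement (April 12, 2010 to August 3, 2010), pushing the deadline to September 19, 2010.
Nothing else in the chronology tolls or restarts the period.
Filing on December 1, 2010 missed the September 19, 2010 deadline — the action is time-barred.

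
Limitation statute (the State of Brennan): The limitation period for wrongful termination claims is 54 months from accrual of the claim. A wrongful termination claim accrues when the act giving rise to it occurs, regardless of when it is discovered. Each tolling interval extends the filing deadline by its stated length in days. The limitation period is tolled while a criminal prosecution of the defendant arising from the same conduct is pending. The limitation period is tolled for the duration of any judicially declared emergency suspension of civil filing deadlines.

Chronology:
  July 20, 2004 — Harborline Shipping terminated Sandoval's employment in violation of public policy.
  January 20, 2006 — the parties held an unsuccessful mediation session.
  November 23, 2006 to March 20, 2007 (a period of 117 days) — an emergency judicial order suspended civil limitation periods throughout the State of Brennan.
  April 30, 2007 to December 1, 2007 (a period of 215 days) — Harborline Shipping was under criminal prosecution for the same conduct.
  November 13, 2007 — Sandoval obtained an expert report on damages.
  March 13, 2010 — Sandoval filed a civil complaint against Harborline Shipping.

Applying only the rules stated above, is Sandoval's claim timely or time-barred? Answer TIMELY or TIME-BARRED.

The claim accrued on July 20, 2004, the date of the act.
Adding the 54 months base period to July 20, 2004 gives a deadline of January 20, 2009, before any tolling.
Because the emergency suspension of filing deadlines ran from November 23, 2006 to March 20, 2007, the deadline is extended by 117 days to May 17, 2009.
Because the pending criminal prosecution ran from April 30, 2007 to December 1, 2007, the deadline is extended by 215 days to December 18, 2009.
None of the other events listed affects the running of the period under the stated rules.
The March 13, 2010 filing falls after the December 18, 2009 deadline; the claim is time-barred.

TIME-BARRED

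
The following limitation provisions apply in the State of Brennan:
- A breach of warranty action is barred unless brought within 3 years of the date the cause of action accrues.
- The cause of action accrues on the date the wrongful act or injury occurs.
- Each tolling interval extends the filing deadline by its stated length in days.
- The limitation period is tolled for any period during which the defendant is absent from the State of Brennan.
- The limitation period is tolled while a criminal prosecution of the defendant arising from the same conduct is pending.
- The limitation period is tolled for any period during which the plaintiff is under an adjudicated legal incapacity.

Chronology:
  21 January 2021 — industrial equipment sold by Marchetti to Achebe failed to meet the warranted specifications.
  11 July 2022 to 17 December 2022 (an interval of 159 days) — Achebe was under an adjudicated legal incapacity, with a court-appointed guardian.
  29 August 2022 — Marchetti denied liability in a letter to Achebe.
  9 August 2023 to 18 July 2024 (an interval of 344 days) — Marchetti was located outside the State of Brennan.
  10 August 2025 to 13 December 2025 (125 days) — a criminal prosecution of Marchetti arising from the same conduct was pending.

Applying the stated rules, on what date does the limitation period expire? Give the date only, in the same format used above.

7 June 2025

The limitation period began to run on 21 January 2021.
3 years from 21 January 2021 is 21 January 2024.
The period was tolled for 159 days by the plaintiff's legal incapacity (11 July 2022 to 17 December 2022), pushing the deadline to 28 June 2024.
The defendant's absence from the jurisdiction from 9 August 2023 to 18 July 2024 tolled the period for 344 days, extending the deadline to 7 June 2025.
The pending criminal prosecution from 10 August 2025 to 13 December 2025 began after the period had already run on 7 June 2025, so it has no tolling effect.
Nothing else in the chronology tolls or restarts the period.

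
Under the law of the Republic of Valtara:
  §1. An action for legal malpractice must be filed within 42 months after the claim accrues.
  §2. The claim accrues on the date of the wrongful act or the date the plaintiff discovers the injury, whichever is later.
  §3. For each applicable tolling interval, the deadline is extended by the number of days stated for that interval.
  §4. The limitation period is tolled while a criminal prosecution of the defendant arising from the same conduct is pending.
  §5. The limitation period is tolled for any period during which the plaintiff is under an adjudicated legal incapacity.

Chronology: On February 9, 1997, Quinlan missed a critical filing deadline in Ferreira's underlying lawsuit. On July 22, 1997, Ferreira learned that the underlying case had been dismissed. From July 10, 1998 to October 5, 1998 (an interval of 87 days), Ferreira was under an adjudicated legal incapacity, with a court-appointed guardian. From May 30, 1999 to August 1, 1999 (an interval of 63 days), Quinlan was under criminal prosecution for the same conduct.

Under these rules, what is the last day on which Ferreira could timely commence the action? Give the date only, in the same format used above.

June 21, 2001

The claim accrued on July 22, 1997 — the later of the February 9, 1997 act and the July 22, 1997 discovery.
42 months from July 22, 1997 is January 22, 2001.
The period was tolled for 87 days by the plaintiff's legal incapacity (July 10, 1998 to October 5, 1998), pushing the deadline to April 19, 2001.
The pending criminal prosecution from May 30, 1999 to August 1, 1999 tolled the period for 63 days, extending the deadline to June 21, 2001.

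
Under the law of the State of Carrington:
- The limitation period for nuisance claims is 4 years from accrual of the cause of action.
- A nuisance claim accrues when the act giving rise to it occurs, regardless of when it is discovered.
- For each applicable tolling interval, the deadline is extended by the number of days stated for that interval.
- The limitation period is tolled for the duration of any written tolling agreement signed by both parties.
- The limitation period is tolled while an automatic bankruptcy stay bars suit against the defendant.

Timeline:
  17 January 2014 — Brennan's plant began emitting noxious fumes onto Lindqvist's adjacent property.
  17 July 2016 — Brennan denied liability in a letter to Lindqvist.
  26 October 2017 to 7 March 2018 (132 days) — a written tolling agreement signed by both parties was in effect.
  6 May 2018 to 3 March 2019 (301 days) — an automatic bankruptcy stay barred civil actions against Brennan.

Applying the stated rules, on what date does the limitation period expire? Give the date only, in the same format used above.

26 March 2019

The limitation period began to run on 17 January 2014.
4 years from 17 January 2014 is 17 January 2018.
Because the written tolling agreement ran from 26 October 2017 to 7 March 2018, the deadline is extended by 132 days to 29 May 2018.
The period was tolled for 301 days by the automatic bankruptcy stay (6 May 2018 to 3 March 2019), pushing the deadline to 26 March 2019.
The other events in the timeline have no effect on the limitation period under the stated rules.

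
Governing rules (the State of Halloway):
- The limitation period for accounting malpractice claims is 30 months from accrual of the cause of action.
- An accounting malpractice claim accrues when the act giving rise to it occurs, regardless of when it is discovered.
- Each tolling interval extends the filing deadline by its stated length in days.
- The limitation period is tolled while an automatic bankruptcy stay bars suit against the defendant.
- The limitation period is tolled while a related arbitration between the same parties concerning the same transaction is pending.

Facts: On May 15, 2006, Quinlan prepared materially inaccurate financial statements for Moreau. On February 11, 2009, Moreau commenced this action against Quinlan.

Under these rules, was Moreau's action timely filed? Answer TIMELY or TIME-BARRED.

TIME-BARRED

The claim accrued on May 15, 2006, when the wrongful act occurred.
30 months from May 15, 2006 is November 15, 2008.
Moreau filed on February 11, 2009, after the November 15, 2008 deadline, so the action is time-barred.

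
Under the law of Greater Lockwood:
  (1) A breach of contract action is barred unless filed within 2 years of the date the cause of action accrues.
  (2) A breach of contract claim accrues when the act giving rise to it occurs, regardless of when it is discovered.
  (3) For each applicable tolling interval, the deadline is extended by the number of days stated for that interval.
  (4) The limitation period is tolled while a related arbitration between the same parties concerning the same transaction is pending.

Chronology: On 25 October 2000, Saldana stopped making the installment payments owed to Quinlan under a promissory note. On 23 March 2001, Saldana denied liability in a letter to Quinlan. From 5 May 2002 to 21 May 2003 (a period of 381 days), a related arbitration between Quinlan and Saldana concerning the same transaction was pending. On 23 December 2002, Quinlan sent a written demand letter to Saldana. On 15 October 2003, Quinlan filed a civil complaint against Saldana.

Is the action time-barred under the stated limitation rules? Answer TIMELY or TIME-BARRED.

The claim accrued on 25 October 2000, when the wrongful act occurred.
Adding the 2 years base period to 25 October 2000 gives a deadline of 25 October 2002, before any tolling.
The pending related arbitration from 5 May 2002 to 21 May 2003 tolled the period for 381 days, extending the deadline to 10 November 2003.
Nothing else in the chronology tolls or restarts the period.
The 15 October 2003 filing precedes the 10 November 2003 deadline; the claim is timely.

TIMELY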